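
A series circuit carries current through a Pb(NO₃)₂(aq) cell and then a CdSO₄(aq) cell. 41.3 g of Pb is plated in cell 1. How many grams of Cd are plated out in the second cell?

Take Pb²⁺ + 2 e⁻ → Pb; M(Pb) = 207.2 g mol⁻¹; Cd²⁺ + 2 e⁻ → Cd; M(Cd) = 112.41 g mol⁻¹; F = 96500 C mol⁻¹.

n(Pb) = 41.3 / 207.2 = 0.1993 mol.
Since Pb²⁺ + 2 e⁻ → Pb, n(e⁻) passed = 2 × 0.1993 = 0.3986 mol.
Cells in series carry the same charge, so the same 0.3986 mol of electrons passes through cell 2.
Cd²⁺ + 2 e⁻ → Cd, so n(Cd) = 0.3986 / 2 = 0.1993 mol.
m(Cd) = 0.1993 × 112.41 = 22.4 g.

22.4 g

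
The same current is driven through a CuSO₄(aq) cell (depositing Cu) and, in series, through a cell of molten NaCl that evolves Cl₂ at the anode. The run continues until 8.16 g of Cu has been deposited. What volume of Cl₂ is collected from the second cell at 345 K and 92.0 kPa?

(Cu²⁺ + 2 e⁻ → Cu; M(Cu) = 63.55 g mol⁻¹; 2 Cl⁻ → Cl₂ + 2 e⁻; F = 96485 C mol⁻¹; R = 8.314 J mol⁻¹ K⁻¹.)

4.00 L

n(Cu) = 8.16 / 63.55 = 0.1284 mol, so n(e⁻) = 2 × 0.1284 = 0.2568 mol.
The cells are in series, so the same 0.2568 mol of electrons passes through the second cell.
2 Cl⁻ → Cl₂ + 2 e⁻ — 2 mol e⁻ per mol Cl₂, so n(Cl₂) = 0.2568/2 = 0.1284 mol.
V = nRT/P = (0.1284 × 8.314 × 345) / (92.0 × 10³) = 0.00400 m³ = 4.00 L.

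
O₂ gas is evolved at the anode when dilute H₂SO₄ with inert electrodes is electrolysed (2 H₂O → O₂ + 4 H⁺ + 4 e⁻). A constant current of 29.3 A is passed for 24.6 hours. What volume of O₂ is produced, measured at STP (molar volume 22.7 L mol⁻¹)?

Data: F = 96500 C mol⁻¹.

153 L

Q = I·t = 29.30 A × 88560 s = 2595000 C.
n(e⁻) = Q/F = 2595000 / 96500 = 26.89 mol.
4 electrons are transferred per O₂ molecule, so n(O₂) = 26.89 / 4 = 6.722 mol.
V = n × V_m = 6.722 × 22.7 = 153 L.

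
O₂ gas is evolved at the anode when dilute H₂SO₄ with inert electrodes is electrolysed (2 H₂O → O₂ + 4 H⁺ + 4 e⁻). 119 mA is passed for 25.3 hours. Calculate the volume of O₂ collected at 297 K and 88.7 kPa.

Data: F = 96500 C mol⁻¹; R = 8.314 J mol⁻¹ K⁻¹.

0.782 L

Q = I·t = 0.1190 A × 91080 s = 10840 C.
n(e⁻) = Q/F = 10840 / 96500 = 0.1123 mol.
4 electrons are transferred per O₂ molecule, so n(O₂) = 0.1123 / 4 = 0.02808 mol.
V = nRT/P = (0.02808 × 8.314 × 297) / (88.7 × 10³ Pa) = 7.82 × 10⁻⁴ m³ = 0.782 L.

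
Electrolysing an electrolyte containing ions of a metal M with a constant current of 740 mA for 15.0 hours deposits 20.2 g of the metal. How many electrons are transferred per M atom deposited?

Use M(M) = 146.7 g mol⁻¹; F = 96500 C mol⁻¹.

Q = I·t = 0.7400 A × 54000 s = 39960 C, so n(e⁻) = 39960/96500 = 0.4141 mol.
n(M) deposited = 20.2 / 146.7 = 0.1377 mol.
Electrons per atom = n(e⁻)/n(M) = 0.4141 / 0.1377 = 3.01 ≈ 3, so the ion is M³⁺.

3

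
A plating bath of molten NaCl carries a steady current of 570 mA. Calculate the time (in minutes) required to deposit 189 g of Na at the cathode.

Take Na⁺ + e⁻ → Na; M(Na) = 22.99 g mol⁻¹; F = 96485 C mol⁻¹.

n(Na) = m/M = 189 / 22.99 = 8.221 mol.
Each Na atom requires 1 electron, so n(e⁻) = 1 × 8.221 = 8.221 mol.
Q = n(e⁻)·F = 8.221 × 96485 = 793200 C.
t = Q/I = 793200 / 0.5700 A = 1392000 s = 23200 min.

23200 min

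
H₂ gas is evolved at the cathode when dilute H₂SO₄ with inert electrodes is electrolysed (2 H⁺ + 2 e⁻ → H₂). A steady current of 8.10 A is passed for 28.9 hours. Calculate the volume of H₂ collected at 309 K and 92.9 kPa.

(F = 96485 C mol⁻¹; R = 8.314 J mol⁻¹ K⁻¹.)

Q = I·t = 8.100 A × 104040 s = 842700 C.
n(e⁻) = Q/F = 842700 / 96485 = 8.734 mol.
2 electrons are transferred per H₂ molecule, so n(H₂) = 8.734 / 2 = 4.367 mol.
V = nRT/P = (4.367 × 8.314 × 309) / (92.9 × 10³ Pa) = 0.121 m³ = 121 L.

121 L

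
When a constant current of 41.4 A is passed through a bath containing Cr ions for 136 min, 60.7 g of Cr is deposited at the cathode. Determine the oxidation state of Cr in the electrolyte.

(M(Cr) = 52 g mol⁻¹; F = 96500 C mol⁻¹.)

Q = I·t = 41.40 A × 8160.0 s = 337800 C, so n(e⁻) = 337800/96500 = 3.501 mol.
n(Cr) deposited = 60.7 / 52 = 1.167 mol.
Electrons per atom = n(e⁻)/n(Cr) = 3.501 / 1.167 = 3.00 ≈ 3, so the ion is Cr³⁺.

+3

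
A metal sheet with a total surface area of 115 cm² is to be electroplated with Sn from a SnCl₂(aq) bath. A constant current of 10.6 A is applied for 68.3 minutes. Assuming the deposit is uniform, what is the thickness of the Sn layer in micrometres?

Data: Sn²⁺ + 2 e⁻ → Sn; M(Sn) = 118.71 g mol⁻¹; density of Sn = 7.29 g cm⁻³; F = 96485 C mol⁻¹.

Q = I·t = 10.60 × 4098.0 = 43440 C; n(e⁻) = 0.4502 mol.
n(Sn) = n(e⁻)/2 = 0.2251 mol, so m = 0.2251 × 118.71 = 26.72 g.
Volume = m/ρ = 26.72 / 7.29 = 3.666 cm³.
Thickness = V/A = 3.666 / 115 = 0.0319 cm = 319 μm.

319 μm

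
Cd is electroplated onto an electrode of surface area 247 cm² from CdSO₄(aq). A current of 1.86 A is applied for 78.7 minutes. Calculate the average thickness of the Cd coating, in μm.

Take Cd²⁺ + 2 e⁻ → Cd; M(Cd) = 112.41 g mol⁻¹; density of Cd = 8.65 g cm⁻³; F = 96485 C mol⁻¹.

23.9 μm

Q = I·t = 1.860 × 4722.0 = 8783 C; n(e⁻) = 0.09103 mol.
n(Cd) = n(e⁻)/2 = 0.04551 mol, so m = 0.04551 × 112.41 = 5.116 g.
Volume = m/ρ = 5.116 / 8.65 = 0.5915 cm³.
Thickness = V/A = 0.5915 / 247 = 0.00239 cm = 23.9 μm.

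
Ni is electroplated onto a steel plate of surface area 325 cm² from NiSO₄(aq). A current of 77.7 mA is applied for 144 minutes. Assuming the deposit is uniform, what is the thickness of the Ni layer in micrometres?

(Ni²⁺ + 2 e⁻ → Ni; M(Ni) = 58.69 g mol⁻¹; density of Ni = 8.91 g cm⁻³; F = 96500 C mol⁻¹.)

Q = I·t = 0.07770 × 8640.0 = 671.3 C; n(e⁻) = 0.006957 mol.
n(Ni) = n(e⁻)/2 = 0.003478 mol, so m = 0.003478 × 58.69 = 0.2041 g.
Volume = m/ρ = 0.2041 / 8.91 = 0.02291 cm³.
Thickness = V/A = 0.02291 / 325 = 7.05 × 10⁻⁵ cm = 0.705 μm.

0.705 μm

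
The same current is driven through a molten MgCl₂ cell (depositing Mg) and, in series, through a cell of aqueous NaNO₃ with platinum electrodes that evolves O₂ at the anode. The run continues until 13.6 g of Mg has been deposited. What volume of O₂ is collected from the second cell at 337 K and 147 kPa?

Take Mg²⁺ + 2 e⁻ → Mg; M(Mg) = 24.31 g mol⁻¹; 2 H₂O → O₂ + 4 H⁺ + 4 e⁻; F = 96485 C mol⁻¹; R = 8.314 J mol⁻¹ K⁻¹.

5.33 L

n(Mg) = 13.6 / 24.31 = 0.5594 mol, so n(e⁻) = 2 × 0.5594 = 1.119 mol.
The cells are in series, so the same 1.119 mol of electrons passes through the second cell.
2 H₂O → O₂ + 4 H⁺ + 4 e⁻ — 4 mol e⁻ per mol O₂, so n(O₂) = 1.119/4 = 0.2797 mol.
V = nRT/P = (0.2797 × 8.314 × 337) / (147 × 10³) = 0.00533 m³ = 5.33 L.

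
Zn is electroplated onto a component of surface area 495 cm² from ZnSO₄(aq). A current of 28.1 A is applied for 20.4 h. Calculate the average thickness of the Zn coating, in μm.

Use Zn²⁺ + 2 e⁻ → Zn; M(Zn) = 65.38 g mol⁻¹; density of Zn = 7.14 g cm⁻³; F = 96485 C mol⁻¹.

1980 μm

Q = I·t = 28.10 × 73440 = 2064000 C; n(e⁻) = 21.39 mol.
n(Zn) = n(e⁻)/2 = 10.69 mol, so m = 10.69 × 65.38 = 699.2 g.
Volume = m/ρ = 699.2 / 7.14 = 97.93 cm³.
Thickness = V/A = 97.93 / 495 = 0.198 cm = 1980 μm.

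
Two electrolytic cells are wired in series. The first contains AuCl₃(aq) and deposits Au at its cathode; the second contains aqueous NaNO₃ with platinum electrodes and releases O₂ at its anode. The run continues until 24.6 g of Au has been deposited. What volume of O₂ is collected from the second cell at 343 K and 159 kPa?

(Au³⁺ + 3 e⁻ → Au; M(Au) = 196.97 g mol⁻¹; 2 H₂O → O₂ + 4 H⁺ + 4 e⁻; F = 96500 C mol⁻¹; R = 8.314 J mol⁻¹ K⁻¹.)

n(Au) = 24.6 / 196.97 = 0.1249 mol, so n(e⁻) = 3 × 0.1249 = 0.3747 mol.
The cells are in series, so the same 0.3747 mol of electrons passes through the second cell.
2 H₂O → O₂ + 4 H⁺ + 4 e⁻ — 4 mol e⁻ per mol O₂, so n(O₂) = 0.3747/4 = 0.09367 mol.
V = nRT/P = (0.09367 × 8.314 × 343) / (159 × 10³) = 0.00168 m³ = 1.68 L.

1.68 L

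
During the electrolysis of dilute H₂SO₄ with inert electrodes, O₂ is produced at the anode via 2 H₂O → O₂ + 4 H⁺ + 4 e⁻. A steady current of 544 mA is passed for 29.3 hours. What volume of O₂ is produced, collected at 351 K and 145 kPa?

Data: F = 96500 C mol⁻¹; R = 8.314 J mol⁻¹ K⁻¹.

2.99 L

Q = I·t = 0.5440 A × 105480 s = 57380 C.
n(e⁻) = Q/F = 57380 / 96500 = 0.5946 mol.
4 electrons are transferred per O₂ molecule, so n(O₂) = 0.5946 / 4 = 0.1487 mol.
V = nRT/P = (0.1487 × 8.314 × 351) / (145 × 10³ Pa) = 0.00299 m³ = 2.99 L.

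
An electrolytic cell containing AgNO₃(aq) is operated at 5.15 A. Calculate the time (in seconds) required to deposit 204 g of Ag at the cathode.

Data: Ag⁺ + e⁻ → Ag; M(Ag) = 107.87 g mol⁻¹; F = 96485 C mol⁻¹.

35400 s

n(Ag) = m/M = 204 / 107.87 = 1.891 mol.
Each Ag atom requires 1 electron, so n(e⁻) = 1 × 1.891 = 1.891 mol.
Q = n(e⁻)·F = 1.891 × 96485 = 182500 C.
t = Q/I = 182500 / 5.150 A = 35430 s.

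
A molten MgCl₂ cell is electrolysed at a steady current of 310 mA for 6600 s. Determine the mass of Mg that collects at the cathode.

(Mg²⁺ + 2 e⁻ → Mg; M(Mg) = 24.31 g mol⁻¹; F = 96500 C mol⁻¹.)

Q = I·t = 0.3100 A × 6600.0 s = 2046 C.
n(e⁻) = Q/F = 2046 / 96500 = 0.02120 mol.
Mg²⁺ + 2 e⁻ → Mg, so n(Mg) = n(e⁻)/2 = 0.01060 mol.
m = n·M = 0.01060 × 24.31 = 0.258 g.

0.258 g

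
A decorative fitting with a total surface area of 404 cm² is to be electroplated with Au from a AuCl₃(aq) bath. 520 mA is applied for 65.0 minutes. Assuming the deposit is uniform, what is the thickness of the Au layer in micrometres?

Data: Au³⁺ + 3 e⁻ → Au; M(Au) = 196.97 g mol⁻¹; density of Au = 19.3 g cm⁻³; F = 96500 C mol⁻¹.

Q = I·t = 0.5200 × 3900.0 = 2028 C; n(e⁻) = 0.02102 mol.
n(Au) = n(e⁻)/3 = 0.007005 mol, so m = 0.007005 × 196.97 = 1.380 g.
Volume = m/ρ = 1.380 / 19.3 = 0.07149 cm³.
Thickness = V/A = 0.07149 / 404 = 1.77 × 10⁻⁴ cm = 1.77 μm.

1.77 μm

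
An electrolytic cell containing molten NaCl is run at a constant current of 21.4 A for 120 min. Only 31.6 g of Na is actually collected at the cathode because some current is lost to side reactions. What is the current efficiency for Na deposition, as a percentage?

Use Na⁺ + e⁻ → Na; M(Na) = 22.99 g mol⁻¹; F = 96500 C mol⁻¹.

Q = I·t = 21.40 × 7200.0 = 154100 C; n(e⁻) = 154100/96500 = 1.597 mol.
Theoretical n(Na) = n(e⁻)/1 = 1.597 mol, i.e. m_theo = 1.597 × 22.99 = 36.71 g.
Efficiency = m_actual / m_theo = 31.6 / 36.71 = 86.1 %.

86.1 %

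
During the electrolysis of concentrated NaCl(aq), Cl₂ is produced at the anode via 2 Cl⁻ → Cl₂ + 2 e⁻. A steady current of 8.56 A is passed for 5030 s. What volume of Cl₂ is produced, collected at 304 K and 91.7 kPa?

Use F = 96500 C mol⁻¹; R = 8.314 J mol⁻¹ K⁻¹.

6.15 L

Q = I·t = 8.560 A × 5030.0 s = 43060 C.
n(e⁻) = Q/F = 43060 / 96500 = 0.4462 mol.
2 electrons are transferred per Cl₂ molecule, so n(Cl₂) = 0.4462 / 2 = 0.2231 mol.
V = nRT/P = (0.2231 × 8.314 × 304) / (91.7 × 10³ Pa) = 0.00615 m³ = 6.15 L.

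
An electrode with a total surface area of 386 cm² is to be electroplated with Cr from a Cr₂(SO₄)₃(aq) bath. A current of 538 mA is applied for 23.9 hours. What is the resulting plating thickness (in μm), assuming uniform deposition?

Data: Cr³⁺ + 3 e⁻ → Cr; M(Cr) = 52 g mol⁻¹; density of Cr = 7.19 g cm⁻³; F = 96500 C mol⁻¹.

Q = I·t = 0.5380 × 86040 = 46290 C; n(e⁻) = 0.4797 mol.
n(Cr) = n(e⁻)/3 = 0.1599 mol, so m = 0.1599 × 52 = 8.315 g.
Volume = m/ρ = 8.315 / 7.19 = 1.156 cm³.
Thickness = V/A = 1.156 / 386 = 0.00300 cm = 30.0 μm.

30.0 μm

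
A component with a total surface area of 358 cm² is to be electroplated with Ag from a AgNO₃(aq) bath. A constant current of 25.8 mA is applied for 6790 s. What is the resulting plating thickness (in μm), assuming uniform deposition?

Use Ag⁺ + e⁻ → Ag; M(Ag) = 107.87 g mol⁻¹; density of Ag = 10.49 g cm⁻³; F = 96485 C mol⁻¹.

0.522 μm

Q = I·t = 0.02580 × 6790.0 = 175.2 C; n(e⁻) = 0.001816 mol.
n(Ag) = n(e⁻)/1 = 0.001816 mol, so m = 0.001816 × 107.87 = 0.1959 g.
Volume = m/ρ = 0.1959 / 10.49 = 0.01867 cm³.
Thickness = V/A = 0.01867 / 358 = 5.22 × 10⁻⁵ cm = 0.522 μm.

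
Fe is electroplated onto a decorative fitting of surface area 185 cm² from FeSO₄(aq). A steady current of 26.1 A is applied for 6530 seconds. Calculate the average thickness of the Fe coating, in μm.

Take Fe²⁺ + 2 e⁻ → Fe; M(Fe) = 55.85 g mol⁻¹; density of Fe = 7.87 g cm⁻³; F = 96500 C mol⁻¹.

Q = I·t = 26.10 × 6530.0 = 170400 C; n(e⁻) = 1.766 mol.
n(Fe) = n(e⁻)/2 = 0.8831 mol, so m = 0.8831 × 55.85 = 49.32 g.
Volume = m/ρ = 49.32 / 7.87 = 6.267 cm³.
Thickness = V/A = 6.267 / 185 = 0.0339 cm = 339 μm.

339 μm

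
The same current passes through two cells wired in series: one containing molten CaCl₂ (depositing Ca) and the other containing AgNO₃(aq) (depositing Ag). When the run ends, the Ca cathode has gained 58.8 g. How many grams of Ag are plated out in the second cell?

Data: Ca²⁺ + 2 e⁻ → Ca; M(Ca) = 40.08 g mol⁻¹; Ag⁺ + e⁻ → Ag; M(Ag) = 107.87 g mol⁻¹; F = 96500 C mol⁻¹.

317 g

n(Ca) = 58.8 / 40.08 = 1.467 mol.
Since Ca²⁺ + 2 e⁻ → Ca, n(e⁻) passed = 2 × 1.467 = 2.934 mol.
Cells in series carry the same charge, so the same 2.934 mol of electrons passes through cell 2.
Ag⁺ + e⁻ → Ag, so n(Ag) = 2.934 / 1 = 2.934 mol.
m(Ag) = 2.934 × 107.87 = 317 g.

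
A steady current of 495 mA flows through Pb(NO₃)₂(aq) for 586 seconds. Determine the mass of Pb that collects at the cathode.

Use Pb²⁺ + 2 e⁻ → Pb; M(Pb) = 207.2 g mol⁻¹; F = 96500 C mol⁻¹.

0.311 g

Q = I·t = 0.4950 A × 586.00 s = 290.1 C.
n(e⁻) = Q/F = 290.1 / 96500 = 0.003006 mol.
Pb²⁺ + 2 e⁻ → Pb, so n(Pb) = n(e⁻)/2 = 0.001503 mol.
m = n·M = 0.001503 × 207.2 = 0.311 g.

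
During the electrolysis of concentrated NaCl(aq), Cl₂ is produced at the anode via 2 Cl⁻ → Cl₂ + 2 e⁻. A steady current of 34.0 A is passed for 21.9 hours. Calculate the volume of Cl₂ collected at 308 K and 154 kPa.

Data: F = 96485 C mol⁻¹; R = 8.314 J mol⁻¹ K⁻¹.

231 L

Q = I·t = 34.00 A × 78840 s = 2681000 C.
n(e⁻) = Q/F = 2681000 / 96485 = 27.78 mol.
2 electrons are transferred per Cl₂ molecule, so n(Cl₂) = 27.78 / 2 = 13.89 mol.
V = nRT/P = (13.89 × 8.314 × 308) / (154 × 10³ Pa) = 0.231 m³ = 231 L.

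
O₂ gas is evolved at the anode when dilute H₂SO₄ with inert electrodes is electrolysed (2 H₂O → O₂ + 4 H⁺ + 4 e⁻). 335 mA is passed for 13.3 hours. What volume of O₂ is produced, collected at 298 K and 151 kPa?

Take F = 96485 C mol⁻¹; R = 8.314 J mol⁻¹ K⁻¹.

0.682 L

Q = I·t = 0.3350 A × 47880 s = 16040 C.
n(e⁻) = Q/F = 16040 / 96485 = 0.1662 mol.
4 electrons are transferred per O₂ molecule, so n(O₂) = 0.1662 / 4 = 0.04156 mol.
V = nRT/P = (0.04156 × 8.314 × 298) / (151 × 10³ Pa) = 6.82 × 10⁻⁴ m³ = 0.682 L.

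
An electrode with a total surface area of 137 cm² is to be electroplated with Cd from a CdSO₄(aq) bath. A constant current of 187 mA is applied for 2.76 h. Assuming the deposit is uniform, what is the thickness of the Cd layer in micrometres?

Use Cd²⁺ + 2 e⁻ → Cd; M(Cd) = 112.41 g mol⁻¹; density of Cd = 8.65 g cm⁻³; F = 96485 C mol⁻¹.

9.13 μm

Q = I·t = 0.1870 × 9936.0 = 1858 C; n(e⁻) = 0.01926 mol.
n(Cd) = n(e⁻)/2 = 0.009629 mol, so m = 0.009629 × 112.41 = 1.082 g.
Volume = m/ρ = 1.082 / 8.65 = 0.1251 cm³.
Thickness = V/A = 0.1251 / 137 = 9.13 × 10⁻⁴ cm = 9.13 μm.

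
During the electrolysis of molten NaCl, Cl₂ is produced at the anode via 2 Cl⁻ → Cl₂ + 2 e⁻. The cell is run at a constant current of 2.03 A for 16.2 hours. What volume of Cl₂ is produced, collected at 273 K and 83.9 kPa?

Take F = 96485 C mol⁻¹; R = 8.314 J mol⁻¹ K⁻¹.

16.6 L

Q = I·t = 2.030 A × 58320 s = 118400 C.
n(e⁻) = Q/F = 118400 / 96485 = 1.227 mol.
2 electrons are transferred per Cl₂ molecule, so n(Cl₂) = 1.227 / 2 = 0.6135 mol.
V = nRT/P = (0.6135 × 8.314 × 273) / (83.9 × 10³ Pa) = 0.0166 m³ = 16.6 L.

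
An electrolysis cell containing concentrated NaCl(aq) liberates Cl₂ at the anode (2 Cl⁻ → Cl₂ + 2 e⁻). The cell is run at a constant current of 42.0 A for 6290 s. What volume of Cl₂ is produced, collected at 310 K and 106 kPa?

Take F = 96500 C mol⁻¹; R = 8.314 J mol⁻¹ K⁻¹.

Q = I·t = 42.00 A × 6290.0 s = 264200 C.
n(e⁻) = Q/F = 264200 / 96500 = 2.738 mol.
2 electrons are transferred per Cl₂ molecule, so n(Cl₂) = 2.738 / 2 = 1.369 mol.
V = nRT/P = (1.369 × 8.314 × 310) / (106 × 10³ Pa) = 0.0333 m³ = 33.3 L.

33.3 L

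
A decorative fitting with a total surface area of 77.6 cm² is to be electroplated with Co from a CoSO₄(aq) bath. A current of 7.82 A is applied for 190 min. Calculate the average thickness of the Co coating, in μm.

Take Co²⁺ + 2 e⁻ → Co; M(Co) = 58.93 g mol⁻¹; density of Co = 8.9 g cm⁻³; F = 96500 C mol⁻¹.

Q = I·t = 7.820 × 11400 = 89150 C; n(e⁻) = 0.9238 mol.
n(Co) = n(e⁻)/2 = 0.4619 mol, so m = 0.4619 × 58.93 = 27.22 g.
Volume = m/ρ = 27.22 / 8.9 = 3.058 cm³.
Thickness = V/A = 3.058 / 77.6 = 0.0394 cm = 394 μm.

394 μm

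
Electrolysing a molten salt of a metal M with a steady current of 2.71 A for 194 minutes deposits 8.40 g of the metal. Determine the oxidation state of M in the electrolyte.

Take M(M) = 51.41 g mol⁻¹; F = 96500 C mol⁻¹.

+2

Q = I·t = 2.710 A × 11640 s = 31540 C, so n(e⁻) = 31540/96500 = 0.3269 mol.
n(M) deposited = 8.40 / 51.41 = 0.1634 mol.
Electrons per atom = n(e⁻)/n(M) = 0.3269 / 0.1634 = 2.00 ≈ 2, so the ion is M²⁺.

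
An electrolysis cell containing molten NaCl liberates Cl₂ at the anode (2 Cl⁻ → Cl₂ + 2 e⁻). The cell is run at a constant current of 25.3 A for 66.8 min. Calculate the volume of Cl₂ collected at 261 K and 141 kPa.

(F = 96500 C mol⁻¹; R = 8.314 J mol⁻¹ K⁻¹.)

8.09 L

Q = I·t = 25.30 A × 4008.0 s = 101400 C.
n(e⁻) = Q/F = 101400 / 96500 = 1.051 mol.
2 electrons are transferred per Cl₂ molecule, so n(Cl₂) = 1.051 / 2 = 0.5254 mol.
V = nRT/P = (0.5254 × 8.314 × 261) / (141 × 10³ Pa) = 0.00809 m³ = 8.09 L.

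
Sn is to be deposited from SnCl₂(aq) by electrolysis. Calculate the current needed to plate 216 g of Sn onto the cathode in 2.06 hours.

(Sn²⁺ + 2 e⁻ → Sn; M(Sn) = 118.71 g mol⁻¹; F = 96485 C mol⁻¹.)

47.3 A

n(Sn) = 216 / 118.71 = 1.820 mol.
n(e⁻) = 2 × 1.820 = 3.639 mol.
Q = n(e⁻)·F = 3.639 × 96485 = 351100 C.
I = Q/t = 351100 / 7416.0 s = 47.3 A.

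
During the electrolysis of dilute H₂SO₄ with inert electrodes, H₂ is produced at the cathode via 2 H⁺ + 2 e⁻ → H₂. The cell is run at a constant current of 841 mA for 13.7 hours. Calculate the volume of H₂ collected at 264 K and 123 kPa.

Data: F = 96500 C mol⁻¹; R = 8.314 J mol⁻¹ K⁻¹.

Q = I·t = 0.8410 A × 49320 s = 41480 C.
n(e⁻) = Q/F = 41480 / 96500 = 0.4298 mol.
2 electrons are transferred per H₂ molecule, so n(H₂) = 0.4298 / 2 = 0.2149 mol.
V = nRT/P = (0.2149 × 8.314 × 264) / (123 × 10³ Pa) = 0.00384 m³ = 3.84 L.

3.84 L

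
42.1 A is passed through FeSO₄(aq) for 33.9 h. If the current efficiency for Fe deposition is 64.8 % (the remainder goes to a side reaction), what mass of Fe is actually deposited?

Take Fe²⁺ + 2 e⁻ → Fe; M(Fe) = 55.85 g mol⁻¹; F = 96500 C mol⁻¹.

963 g

Q = I·t = 42.10 × 122040 = 5138000 C.
n(e⁻) = 5138000/96500 = 53.24 mol; theoretically n(Fe) = 53.24/2 = 26.62 mol, m_theo = 1487 g.
At 64.8 % efficiency, m_actual = 0.648 × 1487 = 963 g.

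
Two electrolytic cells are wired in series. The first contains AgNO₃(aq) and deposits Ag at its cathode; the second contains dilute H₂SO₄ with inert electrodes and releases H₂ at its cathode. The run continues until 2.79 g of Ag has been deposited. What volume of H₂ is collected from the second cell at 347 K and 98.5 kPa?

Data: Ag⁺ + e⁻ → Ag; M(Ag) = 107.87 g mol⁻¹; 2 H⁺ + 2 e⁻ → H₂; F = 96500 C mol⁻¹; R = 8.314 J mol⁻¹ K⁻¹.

n(Ag) = 2.79 / 107.87 = 0.02586 mol, so n(e⁻) = 1 × 0.02586 = 0.02586 mol.
The cells are in series, so the same 0.02586 mol of electrons passes through the second cell.
2 H⁺ + 2 e⁻ → H₂ — 2 mol e⁻ per mol H₂, so n(H₂) = 0.02586/2 = 0.01293 mol.
V = nRT/P = (0.01293 × 8.314 × 347) / (98.5 × 10³) = 3.79 × 10⁻⁴ m³ = 0.379 L.

0.379 L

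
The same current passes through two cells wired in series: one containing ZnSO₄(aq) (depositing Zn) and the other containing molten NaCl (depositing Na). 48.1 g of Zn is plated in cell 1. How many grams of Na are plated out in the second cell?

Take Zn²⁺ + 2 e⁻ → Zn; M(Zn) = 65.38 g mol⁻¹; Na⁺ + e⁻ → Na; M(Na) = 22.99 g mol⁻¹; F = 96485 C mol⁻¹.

n(Zn) = 48.1 / 65.38 = 0.7357 mol.
Since Zn²⁺ + 2 e⁻ → Zn, n(e⁻) passed = 2 × 0.7357 = 1.471 mol.
Cells in series carry the same charge, so the same 1.471 mol of electrons passes through cell 2.
Na⁺ + e⁻ → Na, so n(Na) = 1.471 / 1 = 1.471 mol.
m(Na) = 1.471 × 22.99 = 33.8 g.

33.8 g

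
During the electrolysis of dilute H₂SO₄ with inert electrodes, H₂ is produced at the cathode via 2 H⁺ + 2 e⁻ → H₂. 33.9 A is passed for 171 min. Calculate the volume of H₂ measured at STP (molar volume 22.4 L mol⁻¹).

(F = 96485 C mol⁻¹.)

Q = I·t = 33.90 A × 10260 s = 347800 C.
n(e⁻) = Q/F = 347800 / 96485 = 3.605 mol.
2 electrons are transferred per H₂ molecule, so n(H₂) = 3.605 / 2 = 1.802 mol.
V = n × V_m = 1.802 × 22.4 = 40.4 L.

40.4 L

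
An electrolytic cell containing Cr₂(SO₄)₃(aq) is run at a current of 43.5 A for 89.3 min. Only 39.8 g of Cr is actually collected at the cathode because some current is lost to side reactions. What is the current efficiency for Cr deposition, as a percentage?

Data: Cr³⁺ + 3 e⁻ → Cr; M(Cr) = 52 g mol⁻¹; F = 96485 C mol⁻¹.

Q = I·t = 43.50 × 5358.0 = 233100 C; n(e⁻) = 233100/96485 = 2.416 mol.
Theoretical n(Cr) = n(e⁻)/3 = 0.8052 mol, i.e. m_theo = 0.8052 × 52 = 41.87 g.
Efficiency = m_actual / m_theo = 39.8 / 41.87 = 95.1 %.

95.1 %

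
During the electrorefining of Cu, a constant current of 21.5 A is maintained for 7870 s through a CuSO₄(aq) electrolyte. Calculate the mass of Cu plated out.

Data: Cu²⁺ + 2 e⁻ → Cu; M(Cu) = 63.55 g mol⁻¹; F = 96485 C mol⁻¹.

Q = I·t = 21.50 A × 7870.0 s = 169200 C.
n(e⁻) = Q/F = 169200 / 96485 = 1.754 mol.
Cu²⁺ + 2 e⁻ → Cu, so n(Cu) = n(e⁻)/2 = 0.8768 mol.
m = n·M = 0.8768 × 63.55 = 55.7 g.

55.7 g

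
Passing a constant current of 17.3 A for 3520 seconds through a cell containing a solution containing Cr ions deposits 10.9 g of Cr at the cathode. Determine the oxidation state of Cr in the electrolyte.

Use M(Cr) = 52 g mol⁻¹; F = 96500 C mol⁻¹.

Q = I·t = 17.30 A × 3520.0 s = 60900 C, so n(e⁻) = 60900/96500 = 0.6310 mol.
n(Cr) deposited = 10.9 / 52 = 0.2096 mol.
Electrons per atom = n(e⁻)/n(Cr) = 0.6310 / 0.2096 = 3.01 ≈ 3, so the ion is Cr³⁺.

+3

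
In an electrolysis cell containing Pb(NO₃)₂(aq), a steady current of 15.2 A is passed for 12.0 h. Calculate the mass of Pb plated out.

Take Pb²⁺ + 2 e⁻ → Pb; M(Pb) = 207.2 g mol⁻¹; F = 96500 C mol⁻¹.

Q = I·t = 15.20 A × 43200 s = 656600 C.
n(e⁻) = Q/F = 656600 / 96500 = 6.805 mol.
Pb²⁺ + 2 e⁻ → Pb, so n(Pb) = n(e⁻)/2 = 3.402 mol.
m = n·M = 3.402 × 207.2 = 705 g.

705 g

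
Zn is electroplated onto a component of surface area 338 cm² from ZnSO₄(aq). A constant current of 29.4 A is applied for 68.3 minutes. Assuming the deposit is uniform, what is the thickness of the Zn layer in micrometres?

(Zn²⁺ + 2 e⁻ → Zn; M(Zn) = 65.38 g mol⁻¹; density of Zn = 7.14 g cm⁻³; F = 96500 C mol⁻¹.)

169 μm

Q = I·t = 29.40 × 4098.0 = 120500 C; n(e⁻) = 1.249 mol.
n(Zn) = n(e⁻)/2 = 0.6243 mol, so m = 0.6243 × 65.38 = 40.81 g.
Volume = m/ρ = 40.81 / 7.14 = 5.716 cm³.
Thickness = V/A = 5.716 / 338 = 0.0169 cm = 169 μm.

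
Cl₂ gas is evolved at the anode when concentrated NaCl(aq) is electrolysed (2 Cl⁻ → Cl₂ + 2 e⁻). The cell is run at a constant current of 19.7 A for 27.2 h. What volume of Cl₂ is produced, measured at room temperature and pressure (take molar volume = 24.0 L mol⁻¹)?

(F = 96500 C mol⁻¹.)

Q = I·t = 19.70 A × 97920 s = 1929000 C.
n(e⁻) = Q/F = 1929000 / 96500 = 19.99 mol.
2 electrons are transferred per Cl₂ molecule, so n(Cl₂) = 19.99 / 2 = 9.995 mol.
V = n × V_m = 9.995 × 24.0 = 240 L.

240 L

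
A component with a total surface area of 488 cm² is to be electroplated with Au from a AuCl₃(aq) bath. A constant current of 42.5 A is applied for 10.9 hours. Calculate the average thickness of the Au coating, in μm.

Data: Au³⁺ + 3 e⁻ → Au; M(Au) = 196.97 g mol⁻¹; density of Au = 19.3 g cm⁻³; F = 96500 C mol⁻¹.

Q = I·t = 42.50 × 39240 = 1668000 C; n(e⁻) = 17.28 mol.
n(Au) = n(e⁻)/3 = 5.761 mol, so m = 5.761 × 196.97 = 1135 g.
Volume = m/ρ = 1135 / 19.3 = 58.79 cm³.
Thickness = V/A = 58.79 / 488 = 0.120 cm = 1200 μm.

1200 μm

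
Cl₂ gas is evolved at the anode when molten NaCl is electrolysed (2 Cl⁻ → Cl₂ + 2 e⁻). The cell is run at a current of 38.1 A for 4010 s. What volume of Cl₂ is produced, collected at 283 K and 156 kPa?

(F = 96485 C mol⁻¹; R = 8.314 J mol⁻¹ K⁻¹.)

11.9 L

Q = I·t = 38.10 A × 4010.0 s = 152800 C.
n(e⁻) = Q/F = 152800 / 96485 = 1.583 mol.
2 electrons are transferred per Cl₂ molecule, so n(Cl₂) = 1.583 / 2 = 0.7917 mol.
V = nRT/P = (0.7917 × 8.314 × 283) / (156 × 10³ Pa) = 0.0119 m³ = 11.9 L.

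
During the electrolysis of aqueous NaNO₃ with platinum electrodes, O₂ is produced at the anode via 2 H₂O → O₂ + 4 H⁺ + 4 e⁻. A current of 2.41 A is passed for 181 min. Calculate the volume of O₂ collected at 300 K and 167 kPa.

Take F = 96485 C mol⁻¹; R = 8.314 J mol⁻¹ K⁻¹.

1.01 L

Q = I·t = 2.410 A × 10860 s = 26170 C.
n(e⁻) = Q/F = 26170 / 96485 = 0.2713 mol.
4 electrons are transferred per O₂ molecule, so n(O₂) = 0.2713 / 4 = 0.06782 mol.
V = nRT/P = (0.06782 × 8.314 × 300) / (167 × 10³ Pa) = 0.00101 m³ = 1.01 L.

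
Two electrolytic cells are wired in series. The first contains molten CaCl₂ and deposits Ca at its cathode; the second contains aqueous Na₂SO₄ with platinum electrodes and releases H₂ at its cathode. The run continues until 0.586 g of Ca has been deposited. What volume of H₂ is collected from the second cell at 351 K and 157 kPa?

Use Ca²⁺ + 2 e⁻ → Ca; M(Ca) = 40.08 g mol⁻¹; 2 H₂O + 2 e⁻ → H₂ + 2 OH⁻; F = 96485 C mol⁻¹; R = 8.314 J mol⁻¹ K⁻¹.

n(Ca) = 0.586 / 40.08 = 0.01462 mol, so n(e⁻) = 2 × 0.01462 = 0.02924 mol.
The cells are in series, so the same 0.02924 mol of electrons passes through the second cell.
2 H₂O + 2 e⁻ → H₂ + 2 OH⁻ — 2 mol e⁻ per mol H₂, so n(H₂) = 0.02924/2 = 0.01462 mol.
V = nRT/P = (0.01462 × 8.314 × 351) / (157 × 10³) = 2.72 × 10⁻⁴ m³ = 0.272 L.

0.272 L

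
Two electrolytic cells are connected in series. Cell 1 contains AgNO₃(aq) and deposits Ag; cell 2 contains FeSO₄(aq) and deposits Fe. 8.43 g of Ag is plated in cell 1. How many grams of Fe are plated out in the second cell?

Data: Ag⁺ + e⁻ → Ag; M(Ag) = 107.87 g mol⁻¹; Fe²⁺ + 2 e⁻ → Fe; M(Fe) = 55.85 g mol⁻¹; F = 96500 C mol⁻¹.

n(Ag) = 8.43 / 107.87 = 0.07815 mol.
Since Ag⁺ + e⁻ → Ag, n(e⁻) passed = 1 × 0.07815 = 0.07815 mol.
Cells in series carry the same charge, so the same 0.07815 mol of electrons passes through cell 2.
Fe²⁺ + 2 e⁻ → Fe, so n(Fe) = 0.07815 / 2 = 0.03907 mol.
m(Fe) = 0.03907 × 55.85 = 2.18 g.

2.18 g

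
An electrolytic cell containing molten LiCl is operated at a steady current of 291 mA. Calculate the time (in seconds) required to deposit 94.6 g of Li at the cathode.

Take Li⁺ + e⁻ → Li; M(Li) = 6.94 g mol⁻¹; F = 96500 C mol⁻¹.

n(Li) = m/M = 94.6 / 6.94 = 13.63 mol.
Each Li atom requires 1 electron, so n(e⁻) = 1 × 13.63 = 13.63 mol.
Q = n(e⁻)·F = 13.63 × 96500 = 1315000 C.
t = Q/I = 1315000 / 0.2910 A = 4520000 s.

4.52 × 10⁶ s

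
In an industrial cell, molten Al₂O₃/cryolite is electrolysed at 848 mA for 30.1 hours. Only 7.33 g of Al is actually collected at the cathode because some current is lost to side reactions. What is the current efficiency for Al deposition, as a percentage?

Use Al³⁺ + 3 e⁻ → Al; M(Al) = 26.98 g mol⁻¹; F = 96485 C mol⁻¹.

Q = I·t = 0.8480 × 108360 = 91890 C; n(e⁻) = 91890/96485 = 0.9524 mol.
Theoretical n(Al) = n(e⁻)/3 = 0.3175 mol, i.e. m_theo = 0.3175 × 26.98 = 8.565 g.
Efficiency = m_actual / m_theo = 7.33 / 8.565 = 85.6 %.

85.6 %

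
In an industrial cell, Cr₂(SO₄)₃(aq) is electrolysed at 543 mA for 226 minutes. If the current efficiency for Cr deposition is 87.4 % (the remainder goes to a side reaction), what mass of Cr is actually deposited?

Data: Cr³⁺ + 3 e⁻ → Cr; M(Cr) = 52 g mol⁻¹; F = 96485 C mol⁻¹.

Q = I·t = 0.5430 × 13560 = 7363 C.
n(e⁻) = 7363/96485 = 0.07631 mol; theoretically n(Cr) = 0.07631/3 = 0.02544 mol, m_theo = 1.323 g.
At 87.4 % efficiency, m_actual = 0.874 × 1.323 = 1.16 g.

1.16 g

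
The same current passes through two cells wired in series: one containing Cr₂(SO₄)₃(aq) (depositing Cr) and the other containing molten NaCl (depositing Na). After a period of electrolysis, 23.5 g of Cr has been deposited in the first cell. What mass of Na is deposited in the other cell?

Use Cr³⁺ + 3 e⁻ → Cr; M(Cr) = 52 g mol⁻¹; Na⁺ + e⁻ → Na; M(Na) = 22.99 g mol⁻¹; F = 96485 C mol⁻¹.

n(Cr) = 23.5 / 52 = 0.4519 mol.
Since Cr³⁺ + 3 e⁻ → Cr, n(e⁻) passed = 3 × 0.4519 = 1.356 mol.
Cells in series carry the same charge, so the same 1.356 mol of electrons passes through cell 2.
Na⁺ + e⁻ → Na, so n(Na) = 1.356 / 1 = 1.356 mol.
m(Na) = 1.356 × 22.99 = 31.2 g.

31.2 g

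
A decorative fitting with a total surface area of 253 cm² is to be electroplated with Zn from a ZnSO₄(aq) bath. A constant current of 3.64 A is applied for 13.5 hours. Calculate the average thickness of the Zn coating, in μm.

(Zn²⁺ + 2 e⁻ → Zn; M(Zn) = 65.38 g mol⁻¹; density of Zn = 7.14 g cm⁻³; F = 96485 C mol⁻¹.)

Q = I·t = 3.640 × 48600 = 176900 C; n(e⁻) = 1.833 mol.
n(Zn) = n(e⁻)/2 = 0.9167 mol, so m = 0.9167 × 65.38 = 59.94 g.
Volume = m/ρ = 59.94 / 7.14 = 8.394 cm³.
Thickness = V/A = 8.394 / 253 = 0.0332 cm = 332 μm.

332 μm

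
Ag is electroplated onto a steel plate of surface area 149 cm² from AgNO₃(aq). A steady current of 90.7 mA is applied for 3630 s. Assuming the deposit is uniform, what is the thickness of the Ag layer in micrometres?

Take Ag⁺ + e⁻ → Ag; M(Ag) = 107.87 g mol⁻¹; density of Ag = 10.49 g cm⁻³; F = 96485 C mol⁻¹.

Q = I·t = 0.09070 × 3630.0 = 329.2 C; n(e⁻) = 0.003412 mol.
n(Ag) = n(e⁻)/1 = 0.003412 mol, so m = 0.003412 × 107.87 = 0.3681 g.
Volume = m/ρ = 0.3681 / 10.49 = 0.03509 cm³.
Thickness = V/A = 0.03509 / 149 = 2.36 × 10⁻⁴ cm = 2.36 μm.

2.36 μm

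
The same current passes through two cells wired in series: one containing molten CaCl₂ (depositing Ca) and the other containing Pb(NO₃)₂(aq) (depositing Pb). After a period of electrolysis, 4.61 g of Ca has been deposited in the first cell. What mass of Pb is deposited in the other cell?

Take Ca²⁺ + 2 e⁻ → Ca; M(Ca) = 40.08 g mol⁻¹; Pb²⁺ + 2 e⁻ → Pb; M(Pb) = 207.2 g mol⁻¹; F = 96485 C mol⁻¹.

23.8 g

n(Ca) = 4.61 / 40.08 = 0.1150 mol.
Since Ca²⁺ + 2 e⁻ → Ca, n(e⁻) passed = 2 × 0.1150 = 0.2300 mol.
Cells in series carry the same charge, so the same 0.2300 mol of electrons passes through cell 2.
Pb²⁺ + 2 e⁻ → Pb, so n(Pb) = 0.2300 / 2 = 0.1150 mol.
m(Pb) = 0.1150 × 207.2 = 23.8 g.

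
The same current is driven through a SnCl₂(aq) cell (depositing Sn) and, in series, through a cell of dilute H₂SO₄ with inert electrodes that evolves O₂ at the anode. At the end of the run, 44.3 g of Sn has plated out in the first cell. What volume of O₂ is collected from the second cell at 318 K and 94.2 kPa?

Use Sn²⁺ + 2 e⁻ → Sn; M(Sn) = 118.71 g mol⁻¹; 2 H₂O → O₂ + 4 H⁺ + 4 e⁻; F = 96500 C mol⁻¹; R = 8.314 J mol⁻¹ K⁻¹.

5.24 L

n(Sn) = 44.3 / 118.71 = 0.3732 mol, so n(e⁻) = 2 × 0.3732 = 0.7464 mol.
The cells are in series, so the same 0.7464 mol of electrons passes through the second cell.
2 H₂O → O₂ + 4 H⁺ + 4 e⁻ — 4 mol e⁻ per mol O₂, so n(O₂) = 0.7464/4 = 0.1866 mol.
V = nRT/P = (0.1866 × 8.314 × 318) / (94.2 × 10³) = 0.00524 m³ = 5.24 L.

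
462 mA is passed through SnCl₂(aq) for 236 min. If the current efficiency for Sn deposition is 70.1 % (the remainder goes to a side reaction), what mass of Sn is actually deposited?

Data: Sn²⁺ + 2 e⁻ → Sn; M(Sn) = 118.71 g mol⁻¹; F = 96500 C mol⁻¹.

Q = I·t = 0.4620 × 14160 = 6542 C.
n(e⁻) = 6542/96500 = 0.06779 mol; theoretically n(Sn) = 0.06779/2 = 0.03390 mol, m_theo = 4.024 g.
At 70.1 % efficiency, m_actual = 0.701 × 4.024 = 2.82 g.

2.82 g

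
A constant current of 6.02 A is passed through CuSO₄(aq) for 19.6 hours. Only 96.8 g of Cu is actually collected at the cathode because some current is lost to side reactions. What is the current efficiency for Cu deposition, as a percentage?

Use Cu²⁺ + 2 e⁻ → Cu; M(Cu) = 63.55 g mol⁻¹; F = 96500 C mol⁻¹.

69.2 %

Q = I·t = 6.020 × 70560 = 424800 C; n(e⁻) = 424800/96500 = 4.402 mol.
Theoretical n(Cu) = n(e⁻)/2 = 2.201 mol, i.e. m_theo = 2.201 × 63.55 = 139.9 g.
Efficiency = m_actual / m_theo = 96.8 / 139.9 = 69.2 %.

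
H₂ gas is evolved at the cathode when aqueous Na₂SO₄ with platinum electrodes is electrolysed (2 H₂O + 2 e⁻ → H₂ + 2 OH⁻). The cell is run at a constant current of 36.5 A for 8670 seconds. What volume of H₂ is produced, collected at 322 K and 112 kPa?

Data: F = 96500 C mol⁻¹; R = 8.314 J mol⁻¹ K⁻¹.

39.2 L

Q = I·t = 36.50 A × 8670.0 s = 316500 C.
n(e⁻) = Q/F = 316500 / 96500 = 3.279 mol.
2 electrons are transferred per H₂ molecule, so n(H₂) = 3.279 / 2 = 1.640 mol.
V = nRT/P = (1.640 × 8.314 × 322) / (112 × 10³ Pa) = 0.0392 m³ = 39.2 L.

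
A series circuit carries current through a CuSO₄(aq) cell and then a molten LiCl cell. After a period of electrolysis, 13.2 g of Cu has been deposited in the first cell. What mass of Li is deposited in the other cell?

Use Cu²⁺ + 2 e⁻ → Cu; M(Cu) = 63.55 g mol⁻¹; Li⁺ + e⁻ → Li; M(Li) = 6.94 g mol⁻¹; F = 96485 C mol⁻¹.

2.88 g

n(Cu) = 13.2 / 63.55 = 0.2077 mol.
Since Cu²⁺ + 2 e⁻ → Cu, n(e⁻) passed = 2 × 0.2077 = 0.4154 mol.
Cells in series carry the same charge, so the same 0.4154 mol of electrons passes through cell 2.
Li⁺ + e⁻ → Li, so n(Li) = 0.4154 / 1 = 0.4154 mol.
m(Li) = 0.4154 × 6.94 = 2.88 g.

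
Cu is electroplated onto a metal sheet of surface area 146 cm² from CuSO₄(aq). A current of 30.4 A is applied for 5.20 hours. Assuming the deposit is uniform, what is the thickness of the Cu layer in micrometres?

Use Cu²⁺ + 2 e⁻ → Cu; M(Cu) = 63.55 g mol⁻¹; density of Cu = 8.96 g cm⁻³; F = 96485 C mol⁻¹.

Q = I·t = 30.40 × 18720 = 569100 C; n(e⁻) = 5.898 mol.
n(Cu) = n(e⁻)/2 = 2.949 mol, so m = 2.949 × 63.55 = 187.4 g.
Volume = m/ρ = 187.4 / 8.96 = 20.92 cm³.
Thickness = V/A = 20.92 / 146 = 0.143 cm = 1430 μm.

1430 μm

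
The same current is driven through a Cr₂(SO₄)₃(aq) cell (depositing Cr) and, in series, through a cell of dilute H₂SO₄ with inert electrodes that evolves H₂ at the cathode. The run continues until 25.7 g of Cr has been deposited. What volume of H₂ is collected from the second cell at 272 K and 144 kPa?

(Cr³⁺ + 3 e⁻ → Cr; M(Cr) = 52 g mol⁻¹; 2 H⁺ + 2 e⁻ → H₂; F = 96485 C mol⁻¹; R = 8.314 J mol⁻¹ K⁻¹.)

n(Cr) = 25.7 / 52 = 0.4942 mol, so n(e⁻) = 3 × 0.4942 = 1.483 mol.
The cells are in series, so the same 1.483 mol of electrons passes through the second cell.
2 H⁺ + 2 e⁻ → H₂ — 2 mol e⁻ per mol H₂, so n(H₂) = 1.483/2 = 0.7413 mol.
V = nRT/P = (0.7413 × 8.314 × 272) / (144 × 10³) = 0.0116 m³ = 11.6 L.

11.6 L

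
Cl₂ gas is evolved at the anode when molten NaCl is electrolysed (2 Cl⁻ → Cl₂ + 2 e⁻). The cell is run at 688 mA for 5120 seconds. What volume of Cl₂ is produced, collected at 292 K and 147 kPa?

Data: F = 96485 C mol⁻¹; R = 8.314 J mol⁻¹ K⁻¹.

0.301 L

Q = I·t = 0.6880 A × 5120.0 s = 3523 C.
n(e⁻) = Q/F = 3523 / 96485 = 0.03651 mol.
2 electrons are transferred per Cl₂ molecule, so n(Cl₂) = 0.03651 / 2 = 0.01825 mol.
V = nRT/P = (0.01825 × 8.314 × 292) / (147 × 10³ Pa) = 3.01 × 10⁻⁴ m³ = 0.301 L.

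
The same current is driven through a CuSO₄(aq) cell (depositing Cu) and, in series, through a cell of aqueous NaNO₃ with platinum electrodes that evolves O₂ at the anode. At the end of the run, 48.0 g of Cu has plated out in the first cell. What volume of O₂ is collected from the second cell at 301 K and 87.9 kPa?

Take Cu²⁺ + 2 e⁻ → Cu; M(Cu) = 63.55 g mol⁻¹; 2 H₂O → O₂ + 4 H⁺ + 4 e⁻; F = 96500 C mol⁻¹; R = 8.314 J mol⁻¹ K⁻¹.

n(Cu) = 48.0 / 63.55 = 0.7553 mol, so n(e⁻) = 2 × 0.7553 = 1.511 mol.
The cells are in series, so the same 1.511 mol of electrons passes through the second cell.
2 H₂O → O₂ + 4 H⁺ + 4 e⁻ — 4 mol e⁻ per mol O₂, so n(O₂) = 1.511/4 = 0.3777 mol.
V = nRT/P = (0.3777 × 8.314 × 301) / (87.9 × 10³) = 0.0108 m³ = 10.8 L.

10.8 L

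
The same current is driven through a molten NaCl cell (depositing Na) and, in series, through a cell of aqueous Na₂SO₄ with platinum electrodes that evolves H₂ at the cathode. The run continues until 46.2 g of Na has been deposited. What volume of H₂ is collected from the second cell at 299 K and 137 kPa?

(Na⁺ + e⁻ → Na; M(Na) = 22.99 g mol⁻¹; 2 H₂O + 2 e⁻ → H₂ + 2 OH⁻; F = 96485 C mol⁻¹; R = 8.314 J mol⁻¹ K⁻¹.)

n(Na) = 46.2 / 22.99 = 2.010 mol, so n(e⁻) = 1 × 2.010 = 2.010 mol.
The cells are in series, so the same 2.010 mol of electrons passes through the second cell.
2 H₂O + 2 e⁻ → H₂ + 2 OH⁻ — 2 mol e⁻ per mol H₂, so n(H₂) = 2.010/2 = 1.005 mol.
V = nRT/P = (1.005 × 8.314 × 299) / (137 × 10³) = 0.0182 m³ = 18.2 L.

18.2 L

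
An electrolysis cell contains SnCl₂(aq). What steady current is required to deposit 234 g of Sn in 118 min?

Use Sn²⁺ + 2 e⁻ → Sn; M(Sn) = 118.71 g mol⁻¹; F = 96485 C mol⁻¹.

53.7 A

n(Sn) = 234 / 118.71 = 1.971 mol.
n(e⁻) = 2 × 1.971 = 3.942 mol.
Q = n(e⁻)·F = 3.942 × 96485 = 380400 C.
I = Q/t = 380400 / 7080.0 s = 53.7 A.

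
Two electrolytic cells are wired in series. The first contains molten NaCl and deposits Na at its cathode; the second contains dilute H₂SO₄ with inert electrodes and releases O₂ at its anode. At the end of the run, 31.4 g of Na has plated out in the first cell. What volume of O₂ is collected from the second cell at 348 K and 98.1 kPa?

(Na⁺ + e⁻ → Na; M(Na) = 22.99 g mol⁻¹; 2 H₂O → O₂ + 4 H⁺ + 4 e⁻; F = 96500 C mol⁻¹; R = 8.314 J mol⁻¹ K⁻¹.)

n(Na) = 31.4 / 22.99 = 1.366 mol, so n(e⁻) = 1 × 1.366 = 1.366 mol.
The cells are in series, so the same 1.366 mol of electrons passes through the second cell.
2 H₂O → O₂ + 4 H⁺ + 4 e⁻ — 4 mol e⁻ per mol O₂, so n(O₂) = 1.366/4 = 0.3415 mol.
V = nRT/P = (0.3415 × 8.314 × 348) / (98.1 × 10³) = 0.0101 m³ = 10.1 L.

10.1 L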